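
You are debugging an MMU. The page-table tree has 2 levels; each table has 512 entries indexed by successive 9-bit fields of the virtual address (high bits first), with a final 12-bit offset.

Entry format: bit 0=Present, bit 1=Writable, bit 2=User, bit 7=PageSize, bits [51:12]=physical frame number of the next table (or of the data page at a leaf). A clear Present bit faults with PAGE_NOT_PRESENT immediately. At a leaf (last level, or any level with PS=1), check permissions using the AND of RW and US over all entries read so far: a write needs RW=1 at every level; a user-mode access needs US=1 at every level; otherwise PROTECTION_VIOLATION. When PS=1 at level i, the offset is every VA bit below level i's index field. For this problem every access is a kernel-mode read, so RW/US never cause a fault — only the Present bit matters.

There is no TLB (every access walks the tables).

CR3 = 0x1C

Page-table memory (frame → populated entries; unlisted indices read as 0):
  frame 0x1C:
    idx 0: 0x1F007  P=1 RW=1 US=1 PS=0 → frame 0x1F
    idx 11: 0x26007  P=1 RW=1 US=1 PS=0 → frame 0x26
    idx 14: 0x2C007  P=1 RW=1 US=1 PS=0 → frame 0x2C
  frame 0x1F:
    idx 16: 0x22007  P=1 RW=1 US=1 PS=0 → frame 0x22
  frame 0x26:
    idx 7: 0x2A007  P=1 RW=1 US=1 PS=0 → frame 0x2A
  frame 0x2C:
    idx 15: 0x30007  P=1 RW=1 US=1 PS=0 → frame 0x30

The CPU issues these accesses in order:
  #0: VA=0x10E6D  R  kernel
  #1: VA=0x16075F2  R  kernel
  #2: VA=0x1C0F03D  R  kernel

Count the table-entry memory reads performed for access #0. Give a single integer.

Walk each access:
#0 VA=0x10E6D (r,kernel):
  [0] read 0x1C idx=0: raw=0x1F007 flags P=1 W=1 U=1 S=0
  [1] read 0x1F idx=16: raw=0x22007 flags P=1 W=1 U=1 S=0
  ⇒ phys 0x22E6D  [2 reads]
#1 VA=0x16075F2 (r,kernel):
  [0] read 0x1C idx=11: raw=0x26007 flags P=1 W=1 U=1 S=0
  [1] read 0x26 idx=7: raw=0x2A007 flags P=1 W=1 U=1 S=0
  ⇒ phys 0x2A5F2  [2 reads]
#2 VA=0x1C0F03D (r,kernel):
  [0] read 0x1C idx=14: raw=0x2C007 flags P=1 W=1 U=1 S=0
  [1] read 0x2C idx=15: raw=0x30007 flags P=1 W=1 U=1 S=0
  ⇒ phys 0x3003D  [2 reads]

Entries read for #0: 2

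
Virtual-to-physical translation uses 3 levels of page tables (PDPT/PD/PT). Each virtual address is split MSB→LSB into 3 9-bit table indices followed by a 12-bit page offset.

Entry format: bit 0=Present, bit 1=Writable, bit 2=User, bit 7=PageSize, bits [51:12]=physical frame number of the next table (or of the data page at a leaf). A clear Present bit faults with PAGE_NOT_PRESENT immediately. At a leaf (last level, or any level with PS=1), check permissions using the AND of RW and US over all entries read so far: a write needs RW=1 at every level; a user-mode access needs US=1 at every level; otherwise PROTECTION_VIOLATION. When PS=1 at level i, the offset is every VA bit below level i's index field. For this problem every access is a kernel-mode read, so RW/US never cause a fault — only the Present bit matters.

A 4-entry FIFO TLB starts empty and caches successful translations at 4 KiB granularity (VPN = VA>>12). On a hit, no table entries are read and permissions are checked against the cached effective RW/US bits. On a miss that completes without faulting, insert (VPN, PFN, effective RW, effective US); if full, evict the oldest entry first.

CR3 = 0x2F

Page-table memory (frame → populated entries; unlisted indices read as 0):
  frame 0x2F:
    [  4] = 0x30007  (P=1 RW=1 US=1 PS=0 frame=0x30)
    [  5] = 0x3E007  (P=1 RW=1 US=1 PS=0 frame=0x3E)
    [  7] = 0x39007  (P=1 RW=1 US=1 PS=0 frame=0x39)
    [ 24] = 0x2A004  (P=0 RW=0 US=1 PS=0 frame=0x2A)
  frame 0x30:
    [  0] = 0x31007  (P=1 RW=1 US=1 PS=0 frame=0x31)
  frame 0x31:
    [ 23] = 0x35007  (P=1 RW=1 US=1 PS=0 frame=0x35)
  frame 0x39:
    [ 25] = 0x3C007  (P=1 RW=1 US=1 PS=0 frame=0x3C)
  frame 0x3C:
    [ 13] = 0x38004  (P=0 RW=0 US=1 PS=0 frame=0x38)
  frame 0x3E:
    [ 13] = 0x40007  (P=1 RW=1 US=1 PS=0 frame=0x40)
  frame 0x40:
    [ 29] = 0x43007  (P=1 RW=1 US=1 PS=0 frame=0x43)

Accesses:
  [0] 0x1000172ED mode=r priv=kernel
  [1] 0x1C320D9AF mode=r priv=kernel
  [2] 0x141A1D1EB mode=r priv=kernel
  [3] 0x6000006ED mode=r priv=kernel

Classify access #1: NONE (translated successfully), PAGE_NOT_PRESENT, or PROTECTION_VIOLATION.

Walk each access:
#0 VA=0x1000172ED (r,kernel):
  [0] read 0x2F idx=4: raw=0x30007 flags P=1 W=1 U=1 S=0
  [1] read 0x30 idx=0: raw=0x31007 flags P=1 W=1 U=1 S=0
  [2] read 0x31 idx=23: raw=0x35007 flags P=1 W=1 U=1 S=0
  → PA=0x352ED  (3 entries read)
#1 VA=0x1C320D9AF (r,kernel):
  [0] read 0x2F idx=7: raw=0x39007 flags P=1 W=1 U=1 S=0
  [1] read 0x39 idx=25: raw=0x3C007 flags P=1 W=1 U=1 S=0
  [2] read 0x3C idx=13: raw=0x38004 flags P=0 W=0 U=1 S=0
  → PAGE_NOT_PRESENT  (3 entries read)
#2 VA=0x141A1D1EB (r,kernel):
  [0] read 0x2F idx=5: raw=0x3E007 flags P=1 W=1 U=1 S=0
  [1] read 0x3E idx=13: raw=0x40007 flags P=1 W=1 U=1 S=0
  [2] read 0x40 idx=29: raw=0x43007 flags P=1 W=1 U=1 S=0
  → PA=0x431EB  (3 entries read)
#3 VA=0x6000006ED (r,kernel):
  [0] read 0x2F idx=24: raw=0x2A004 flags P=0 W=0 U=1 S=0
  → PAGE_NOT_PRESENT  (1 entries read)

Access #1 fault: PAGE_NOT_PRESENT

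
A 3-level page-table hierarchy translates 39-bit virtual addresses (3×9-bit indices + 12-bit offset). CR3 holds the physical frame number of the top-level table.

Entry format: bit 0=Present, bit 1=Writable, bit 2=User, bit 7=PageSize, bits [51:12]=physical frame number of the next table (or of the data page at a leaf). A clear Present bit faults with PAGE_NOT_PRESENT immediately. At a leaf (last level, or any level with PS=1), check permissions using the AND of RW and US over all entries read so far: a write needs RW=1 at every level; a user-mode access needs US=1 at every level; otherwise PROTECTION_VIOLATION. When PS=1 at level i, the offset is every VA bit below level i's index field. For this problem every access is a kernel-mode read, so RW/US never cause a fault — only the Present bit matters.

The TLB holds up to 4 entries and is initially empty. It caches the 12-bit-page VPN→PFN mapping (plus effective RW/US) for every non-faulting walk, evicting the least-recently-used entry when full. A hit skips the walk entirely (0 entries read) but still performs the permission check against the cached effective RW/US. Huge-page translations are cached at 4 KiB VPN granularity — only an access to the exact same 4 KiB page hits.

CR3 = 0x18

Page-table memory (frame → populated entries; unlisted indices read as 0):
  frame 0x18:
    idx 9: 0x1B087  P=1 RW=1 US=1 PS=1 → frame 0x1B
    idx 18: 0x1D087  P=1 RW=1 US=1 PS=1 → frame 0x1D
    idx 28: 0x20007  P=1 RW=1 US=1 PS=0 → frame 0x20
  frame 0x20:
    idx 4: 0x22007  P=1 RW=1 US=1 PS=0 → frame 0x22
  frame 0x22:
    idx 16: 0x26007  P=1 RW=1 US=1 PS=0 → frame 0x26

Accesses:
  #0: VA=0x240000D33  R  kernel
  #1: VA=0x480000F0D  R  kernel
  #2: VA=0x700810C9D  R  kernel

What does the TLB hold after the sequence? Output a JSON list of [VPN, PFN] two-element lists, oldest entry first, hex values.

Per-access translation:
#0 VA=0x240000D33 (r,kernel):
  L0: frame=0x18 idx=9 entry=0x1B087 [P=1 RW=1 US=1 PS=1]
  ⇒ phys 0x1BD33 (huge @L0)  [1 reads]
#1 VA=0x480000F0D (r,kernel):
  L0: frame=0x18 idx=18 entry=0x1D087 [P=1 RW=1 US=1 PS=1]
  ⇒ phys 0x1DF0D (huge @L0)  [1 reads]
#2 VA=0x700810C9D (r,kernel):
  L0: frame=0x18 idx=28 entry=0x20007 [P=1 RW=1 US=1 PS=0]
  L1: frame=0x20 idx=4 entry=0x22007 [P=1 RW=1 US=1 PS=0]
  L2: frame=0x22 idx=16 entry=0x26007 [P=1 RW=1 US=1 PS=0]
  ⇒ phys 0x26C9D  [3 reads]

TLB: [["0x240000", "0x1B"], ["0x480000", "0x1D"], ["0x700810", "0x26"]]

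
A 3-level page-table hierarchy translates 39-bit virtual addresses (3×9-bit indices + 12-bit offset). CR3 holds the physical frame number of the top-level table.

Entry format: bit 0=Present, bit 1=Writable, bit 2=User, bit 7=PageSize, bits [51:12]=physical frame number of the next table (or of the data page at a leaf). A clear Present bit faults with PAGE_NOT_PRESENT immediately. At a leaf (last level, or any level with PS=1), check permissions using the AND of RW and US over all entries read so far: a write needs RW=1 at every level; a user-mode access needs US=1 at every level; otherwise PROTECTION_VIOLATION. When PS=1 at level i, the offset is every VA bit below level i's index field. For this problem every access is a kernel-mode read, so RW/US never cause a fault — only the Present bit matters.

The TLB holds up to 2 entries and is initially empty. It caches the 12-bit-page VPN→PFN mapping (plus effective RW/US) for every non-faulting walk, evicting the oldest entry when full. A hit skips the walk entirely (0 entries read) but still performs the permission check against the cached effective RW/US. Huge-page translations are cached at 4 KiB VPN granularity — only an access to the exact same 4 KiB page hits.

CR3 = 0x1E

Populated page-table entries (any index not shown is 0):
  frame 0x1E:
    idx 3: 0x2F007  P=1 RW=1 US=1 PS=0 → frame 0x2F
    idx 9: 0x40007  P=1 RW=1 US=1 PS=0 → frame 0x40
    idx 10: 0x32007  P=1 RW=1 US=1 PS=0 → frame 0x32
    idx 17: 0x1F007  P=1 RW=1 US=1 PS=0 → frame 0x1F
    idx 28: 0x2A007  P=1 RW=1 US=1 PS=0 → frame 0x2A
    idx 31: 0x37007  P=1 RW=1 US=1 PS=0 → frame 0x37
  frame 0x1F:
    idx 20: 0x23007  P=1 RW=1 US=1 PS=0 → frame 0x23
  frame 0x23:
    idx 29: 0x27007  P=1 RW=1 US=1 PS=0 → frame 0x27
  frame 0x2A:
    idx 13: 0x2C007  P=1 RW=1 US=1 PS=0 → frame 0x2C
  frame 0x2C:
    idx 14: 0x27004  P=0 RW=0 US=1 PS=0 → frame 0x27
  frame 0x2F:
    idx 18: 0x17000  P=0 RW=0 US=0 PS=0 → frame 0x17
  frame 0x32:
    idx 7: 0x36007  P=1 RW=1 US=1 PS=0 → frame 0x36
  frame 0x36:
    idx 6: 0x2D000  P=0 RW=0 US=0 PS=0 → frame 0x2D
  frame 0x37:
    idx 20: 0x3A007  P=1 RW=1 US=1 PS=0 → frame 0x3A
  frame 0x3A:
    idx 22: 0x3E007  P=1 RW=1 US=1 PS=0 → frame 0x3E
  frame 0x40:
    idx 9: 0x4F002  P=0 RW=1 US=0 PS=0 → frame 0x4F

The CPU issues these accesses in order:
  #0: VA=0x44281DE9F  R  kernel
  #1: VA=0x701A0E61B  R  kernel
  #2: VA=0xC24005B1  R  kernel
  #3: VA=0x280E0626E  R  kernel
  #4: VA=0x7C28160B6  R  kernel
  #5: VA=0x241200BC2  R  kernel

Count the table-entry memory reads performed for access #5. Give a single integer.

Trace:
#0 VA=0x44281DE9F (r,kernel):
  L0 @0x1E[17] → 0x1F007  P=1,RW=1,US=1,PS=0
  L1 @0x1F[20] → 0x23007  P=1,RW=1,US=1,PS=0
  L2 @0x23[29] → 0x27007  P=1,RW=1,US=1,PS=0
  → PA=0x27E9F  (3 entries read)
#1 VA=0x701A0E61B (r,kernel):
  L0 @0x1E[28] → 0x2A007  P=1,RW=1,US=1,PS=0
  L1 @0x2A[13] → 0x2C007  P=1,RW=1,US=1,PS=0
  L2 @0x2C[14] → 0x27004  P=0,RW=0,US=1,PS=0
  → PAGE_NOT_PRESENT  (3 entries read)
#2 VA=0xC24005B1 (r,kernel):
  L0 @0x1E[3] → 0x2F007  P=1,RW=1,US=1,PS=0
  L1 @0x2F[18] → 0x17000  P=0,RW=0,US=0,PS=0
  → PAGE_NOT_PRESENT  (2 entries read)
#3 VA=0x280E0626E (r,kernel):
  L0 @0x1E[10] → 0x32007  P=1,RW=1,US=1,PS=0
  L1 @0x32[7] → 0x36007  P=1,RW=1,US=1,PS=0
  L2 @0x36[6] → 0x2D000  P=0,RW=0,US=0,PS=0
  → PAGE_NOT_PRESENT  (3 entries read)
#4 VA=0x7C28160B6 (r,kernel):
  L0 @0x1E[31] → 0x37007  P=1,RW=1,US=1,PS=0
  L1 @0x37[20] → 0x3A007  P=1,RW=1,US=1,PS=0
  L2 @0x3A[22] → 0x3E007  P=1,RW=1,US=1,PS=0
  → PA=0x3E0B6  (3 entries read)
#5 VA=0x241200BC2 (r,kernel):
  L0 @0x1E[9] → 0x40007  P=1,RW=1,US=1,PS=0
  L1 @0x40[9] → 0x4F002  P=0,RW=1,US=0,PS=0
  → PAGE_NOT_PRESENT  (2 entries read)

Entries read for #5: 2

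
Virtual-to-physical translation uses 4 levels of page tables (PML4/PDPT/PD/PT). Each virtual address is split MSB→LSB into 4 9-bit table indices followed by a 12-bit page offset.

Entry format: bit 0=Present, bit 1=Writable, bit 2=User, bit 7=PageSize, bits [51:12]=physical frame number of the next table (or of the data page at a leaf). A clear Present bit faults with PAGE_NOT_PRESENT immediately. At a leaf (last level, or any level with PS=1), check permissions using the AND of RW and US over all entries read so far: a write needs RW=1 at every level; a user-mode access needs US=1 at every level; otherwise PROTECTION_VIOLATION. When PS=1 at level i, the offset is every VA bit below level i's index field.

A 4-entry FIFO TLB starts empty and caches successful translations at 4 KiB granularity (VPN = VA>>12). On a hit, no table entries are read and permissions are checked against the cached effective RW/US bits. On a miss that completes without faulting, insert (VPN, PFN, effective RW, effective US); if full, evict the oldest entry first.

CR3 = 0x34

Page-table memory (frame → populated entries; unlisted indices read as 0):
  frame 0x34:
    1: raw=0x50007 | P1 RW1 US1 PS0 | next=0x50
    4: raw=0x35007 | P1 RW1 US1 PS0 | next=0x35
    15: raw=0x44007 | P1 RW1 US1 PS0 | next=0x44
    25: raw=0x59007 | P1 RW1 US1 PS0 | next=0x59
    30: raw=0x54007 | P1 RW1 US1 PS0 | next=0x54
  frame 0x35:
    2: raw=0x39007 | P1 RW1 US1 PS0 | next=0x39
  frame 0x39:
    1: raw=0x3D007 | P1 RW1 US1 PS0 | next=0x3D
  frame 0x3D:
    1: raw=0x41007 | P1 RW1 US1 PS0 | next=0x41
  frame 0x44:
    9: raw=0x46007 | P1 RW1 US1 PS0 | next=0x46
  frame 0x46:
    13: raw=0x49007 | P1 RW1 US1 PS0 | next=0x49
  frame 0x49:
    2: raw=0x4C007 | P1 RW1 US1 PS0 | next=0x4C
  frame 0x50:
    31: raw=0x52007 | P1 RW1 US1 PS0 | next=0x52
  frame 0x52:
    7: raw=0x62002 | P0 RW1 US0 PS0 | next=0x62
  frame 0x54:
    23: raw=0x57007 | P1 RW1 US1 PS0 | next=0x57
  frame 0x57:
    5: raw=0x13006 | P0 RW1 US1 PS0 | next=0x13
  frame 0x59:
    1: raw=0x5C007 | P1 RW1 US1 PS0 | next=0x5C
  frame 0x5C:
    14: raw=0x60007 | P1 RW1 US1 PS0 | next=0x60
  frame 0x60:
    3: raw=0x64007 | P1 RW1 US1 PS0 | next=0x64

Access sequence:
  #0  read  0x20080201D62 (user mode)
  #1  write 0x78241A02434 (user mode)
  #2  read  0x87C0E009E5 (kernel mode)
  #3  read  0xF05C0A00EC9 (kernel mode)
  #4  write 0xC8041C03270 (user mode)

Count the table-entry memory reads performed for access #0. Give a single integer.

Walk each access:
#0 VA=0x20080201D62 (r,user):
  L0: frame=0x34 idx=4 entry=0x35007 [P=1 RW=1 US=1 PS=0]
  L1: frame=0x35 idx=2 entry=0x39007 [P=1 RW=1 US=1 PS=0]
  L2: frame=0x39 idx=1 entry=0x3D007 [P=1 RW=1 US=1 PS=0]
  L3: frame=0x3D idx=1 entry=0x41007 [P=1 RW=1 US=1 PS=0]
  → PA=0x41D62  (4 entries read)
#1 VA=0x78241A02434 (w,user):
  L0: frame=0x34 idx=15 entry=0x44007 [P=1 RW=1 US=1 PS=0]
  L1: frame=0x44 idx=9 entry=0x46007 [P=1 RW=1 US=1 PS=0]
  L2: frame=0x46 idx=13 entry=0x49007 [P=1 RW=1 US=1 PS=0]
  L3: frame=0x49 idx=2 entry=0x4C007 [P=1 RW=1 US=1 PS=0]
  → PA=0x4C434  (4 entries read)
#2 VA=0x87C0E009E5 (r,kernel):
  L0: frame=0x34 idx=1 entry=0x50007 [P=1 RW=1 US=1 PS=0]
  L1: frame=0x50 idx=31 entry=0x52007 [P=1 RW=1 US=1 PS=0]
  L2: frame=0x52 idx=7 entry=0x62002 [P=0 RW=1 US=0 PS=0]
  ✗ PAGE_NOT_PRESENT  [3 reads]
#3 VA=0xF05C0A00EC9 (r,kernel):
  L0: frame=0x34 idx=30 entry=0x54007 [P=1 RW=1 US=1 PS=0]
  L1: frame=0x54 idx=23 entry=0x57007 [P=1 RW=1 US=1 PS=0]
  L2: frame=0x57 idx=5 entry=0x13006 [P=0 RW=1 US=1 PS=0]
  ✗ PAGE_NOT_PRESENT  [3 reads]
#4 VA=0xC8041C03270 (w,user):
  L0: frame=0x34 idx=25 entry=0x59007 [P=1 RW=1 US=1 PS=0]
  L1: frame=0x59 idx=1 entry=0x5C007 [P=1 RW=1 US=1 PS=0]
  L2: frame=0x5C idx=14 entry=0x60007 [P=1 RW=1 US=1 PS=0]
  L3: frame=0x60 idx=3 entry=0x64007 [P=1 RW=1 US=1 PS=0]
  → PA=0x64270  (4 entries read)

Entries read for #0: 4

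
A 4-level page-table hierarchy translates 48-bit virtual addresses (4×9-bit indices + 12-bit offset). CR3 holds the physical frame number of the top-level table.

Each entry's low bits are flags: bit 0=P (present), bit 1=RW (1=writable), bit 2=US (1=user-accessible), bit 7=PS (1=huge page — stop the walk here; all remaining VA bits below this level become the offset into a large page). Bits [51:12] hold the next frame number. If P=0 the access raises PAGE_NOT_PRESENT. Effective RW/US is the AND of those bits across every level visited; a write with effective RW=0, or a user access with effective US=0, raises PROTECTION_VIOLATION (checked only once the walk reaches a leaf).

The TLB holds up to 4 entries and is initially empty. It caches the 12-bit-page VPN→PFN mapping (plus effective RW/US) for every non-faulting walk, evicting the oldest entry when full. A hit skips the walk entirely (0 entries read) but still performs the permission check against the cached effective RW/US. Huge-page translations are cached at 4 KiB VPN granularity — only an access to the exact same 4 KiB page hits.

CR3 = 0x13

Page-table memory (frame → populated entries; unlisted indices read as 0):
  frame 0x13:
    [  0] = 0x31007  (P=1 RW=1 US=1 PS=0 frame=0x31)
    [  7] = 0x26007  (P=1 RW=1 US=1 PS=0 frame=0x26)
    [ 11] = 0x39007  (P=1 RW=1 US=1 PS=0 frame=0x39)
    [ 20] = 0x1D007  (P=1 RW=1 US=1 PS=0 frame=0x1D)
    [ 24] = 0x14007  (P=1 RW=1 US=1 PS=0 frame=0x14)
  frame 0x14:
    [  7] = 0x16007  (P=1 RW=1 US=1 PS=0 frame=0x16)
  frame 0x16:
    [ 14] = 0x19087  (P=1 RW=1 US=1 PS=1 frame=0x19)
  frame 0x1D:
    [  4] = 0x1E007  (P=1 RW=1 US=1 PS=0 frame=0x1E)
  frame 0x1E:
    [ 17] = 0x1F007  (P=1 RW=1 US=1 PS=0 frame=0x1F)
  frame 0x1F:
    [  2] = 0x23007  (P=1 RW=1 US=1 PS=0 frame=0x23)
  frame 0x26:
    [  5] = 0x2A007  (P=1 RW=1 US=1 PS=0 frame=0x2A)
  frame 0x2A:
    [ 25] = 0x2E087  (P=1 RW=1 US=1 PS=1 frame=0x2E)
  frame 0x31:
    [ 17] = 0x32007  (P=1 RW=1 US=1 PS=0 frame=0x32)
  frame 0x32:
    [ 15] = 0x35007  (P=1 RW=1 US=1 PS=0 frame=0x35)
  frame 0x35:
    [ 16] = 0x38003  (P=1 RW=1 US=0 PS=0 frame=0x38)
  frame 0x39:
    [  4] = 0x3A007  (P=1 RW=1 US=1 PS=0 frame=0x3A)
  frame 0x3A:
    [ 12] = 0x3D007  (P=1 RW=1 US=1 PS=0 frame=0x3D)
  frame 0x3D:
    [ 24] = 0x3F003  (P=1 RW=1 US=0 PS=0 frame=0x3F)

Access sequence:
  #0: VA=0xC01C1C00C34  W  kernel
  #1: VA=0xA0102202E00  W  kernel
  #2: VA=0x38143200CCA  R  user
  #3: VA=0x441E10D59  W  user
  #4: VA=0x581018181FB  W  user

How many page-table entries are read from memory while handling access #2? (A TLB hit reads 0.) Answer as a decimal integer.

Trace:
#0 VA=0xC01C1C00C34 (w,kernel):
  lvl0: tbl 0x13, slot 24 ⇒ 0x14007 (P1/RW1/US1/PS0)
  lvl1: tbl 0x14, slot 7 ⇒ 0x16007 (P1/RW1/US1/PS0)
  lvl2: tbl 0x16, slot 14 ⇒ 0x19087 (P1/RW1/US1/PS1)
  → PA=0x19C34 (huge @L2)  (3 entries read)
#1 VA=0xA0102202E00 (w,kernel):
  lvl0: tbl 0x13, slot 20 ⇒ 0x1D007 (P1/RW1/US1/PS0)
  lvl1: tbl 0x1D, slot 4 ⇒ 0x1E007 (P1/RW1/US1/PS0)
  lvl2: tbl 0x1E, slot 17 ⇒ 0x1F007 (P1/RW1/US1/PS0)
  lvl3: tbl 0x1F, slot 2 ⇒ 0x23007 (P1/RW1/US1/PS0)
  → PA=0x23E00  (4 entries read)
#2 VA=0x38143200CCA (r,user):
  lvl0: tbl 0x13, slot 7 ⇒ 0x26007 (P1/RW1/US1/PS0)
  lvl1: tbl 0x26, slot 5 ⇒ 0x2A007 (P1/RW1/US1/PS0)
  lvl2: tbl 0x2A, slot 25 ⇒ 0x2E087 (P1/RW1/US1/PS1)
  → PA=0x2ECCA (huge @L2)  (3 entries read)
#3 VA=0x441E10D59 (w,user):
  lvl0: tbl 0x13, slot 0 ⇒ 0x31007 (P1/RW1/US1/PS0)
  lvl1: tbl 0x31, slot 17 ⇒ 0x32007 (P1/RW1/US1/PS0)
  lvl2: tbl 0x32, slot 15 ⇒ 0x35007 (P1/RW1/US1/PS0)
  lvl3: tbl 0x35, slot 16 ⇒ 0x38003 (P1/RW1/US0/PS0)
  ⇒ fault: PROTECTION_VIOLATION  — 4 lookups
#4 VA=0x581018181FB (w,user):
  lvl0: tbl 0x13, slot 11 ⇒ 0x39007 (P1/RW1/US1/PS0)
  lvl1: tbl 0x39, slot 4 ⇒ 0x3A007 (P1/RW1/US1/PS0)
  lvl2: tbl 0x3A, slot 12 ⇒ 0x3D007 (P1/RW1/US1/PS0)
  lvl3: tbl 0x3D, slot 24 ⇒ 0x3F003 (P1/RW1/US0/PS0)
  ⇒ fault: PROTECTION_VIOLATION  — 4 lookups

Entries read for #2: 3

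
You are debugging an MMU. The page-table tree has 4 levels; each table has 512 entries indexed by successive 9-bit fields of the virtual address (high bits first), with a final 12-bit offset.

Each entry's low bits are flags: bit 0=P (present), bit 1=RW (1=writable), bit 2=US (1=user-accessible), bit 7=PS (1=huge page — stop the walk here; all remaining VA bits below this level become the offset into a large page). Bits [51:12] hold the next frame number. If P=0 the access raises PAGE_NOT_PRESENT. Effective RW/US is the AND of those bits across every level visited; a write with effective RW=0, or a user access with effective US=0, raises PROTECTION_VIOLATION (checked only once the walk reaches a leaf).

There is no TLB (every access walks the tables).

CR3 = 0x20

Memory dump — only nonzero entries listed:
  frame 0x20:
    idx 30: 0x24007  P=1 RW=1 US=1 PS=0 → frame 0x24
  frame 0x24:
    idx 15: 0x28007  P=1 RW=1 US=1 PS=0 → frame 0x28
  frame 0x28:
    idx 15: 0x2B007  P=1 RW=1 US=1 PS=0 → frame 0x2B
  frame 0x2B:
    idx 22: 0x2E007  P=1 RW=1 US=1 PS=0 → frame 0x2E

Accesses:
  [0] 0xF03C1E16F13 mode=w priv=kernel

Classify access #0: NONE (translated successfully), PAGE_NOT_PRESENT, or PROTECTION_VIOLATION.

Trace:
#0 VA=0xF03C1E16F13 (w,kernel):
  L0: frame=0x20 idx=30 entry=0x24007 [P=1 RW=1 US=1 PS=0]
  L1: frame=0x24 idx=15 entry=0x28007 [P=1 RW=1 US=1 PS=0]
  L2: frame=0x28 idx=15 entry=0x2B007 [P=1 RW=1 US=1 PS=0]
  L3: frame=0x2B idx=22 entry=0x2E007 [P=1 RW=1 US=1 PS=0]
  ✓ 0x2EF13  — 4 lookups

Access #0 fault: NONE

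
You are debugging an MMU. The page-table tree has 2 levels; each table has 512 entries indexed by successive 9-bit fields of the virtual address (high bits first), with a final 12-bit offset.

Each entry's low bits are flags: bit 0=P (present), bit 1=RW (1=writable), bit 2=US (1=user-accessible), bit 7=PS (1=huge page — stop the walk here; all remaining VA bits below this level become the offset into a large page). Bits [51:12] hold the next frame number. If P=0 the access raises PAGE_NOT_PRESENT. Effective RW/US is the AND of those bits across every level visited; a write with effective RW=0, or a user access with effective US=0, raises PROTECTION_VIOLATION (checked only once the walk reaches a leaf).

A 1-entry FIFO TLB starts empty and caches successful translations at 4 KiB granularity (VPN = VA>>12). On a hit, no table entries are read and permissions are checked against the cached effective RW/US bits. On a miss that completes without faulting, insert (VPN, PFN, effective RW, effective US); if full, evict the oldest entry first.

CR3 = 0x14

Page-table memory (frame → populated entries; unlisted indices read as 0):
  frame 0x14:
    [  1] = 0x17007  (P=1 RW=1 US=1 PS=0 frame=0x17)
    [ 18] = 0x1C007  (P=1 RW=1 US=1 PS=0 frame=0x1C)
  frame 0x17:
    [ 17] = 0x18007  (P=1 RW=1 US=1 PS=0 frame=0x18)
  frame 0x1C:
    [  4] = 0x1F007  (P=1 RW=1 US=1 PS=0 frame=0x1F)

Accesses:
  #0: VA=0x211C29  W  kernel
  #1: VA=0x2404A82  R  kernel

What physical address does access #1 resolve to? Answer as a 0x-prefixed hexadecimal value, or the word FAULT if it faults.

Per-access translation:
#0 VA=0x211C29 (w,kernel):
  L0 @0x14[1] → 0x17007  P=1,RW=1,US=1,PS=0
  L1 @0x17[17] → 0x18007  P=1,RW=1,US=1,PS=0
  ⇒ phys 0x18C29  [2 reads]
#1 VA=0x2404A82 (r,kernel):
  L0 @0x14[18] → 0x1C007  P=1,RW=1,US=1,PS=0
  L1 @0x1C[4] → 0x1F007  P=1,RW=1,US=1,PS=0
  ⇒ phys 0x1FA82  [2 reads]

Access #1 PA: 0x1FA82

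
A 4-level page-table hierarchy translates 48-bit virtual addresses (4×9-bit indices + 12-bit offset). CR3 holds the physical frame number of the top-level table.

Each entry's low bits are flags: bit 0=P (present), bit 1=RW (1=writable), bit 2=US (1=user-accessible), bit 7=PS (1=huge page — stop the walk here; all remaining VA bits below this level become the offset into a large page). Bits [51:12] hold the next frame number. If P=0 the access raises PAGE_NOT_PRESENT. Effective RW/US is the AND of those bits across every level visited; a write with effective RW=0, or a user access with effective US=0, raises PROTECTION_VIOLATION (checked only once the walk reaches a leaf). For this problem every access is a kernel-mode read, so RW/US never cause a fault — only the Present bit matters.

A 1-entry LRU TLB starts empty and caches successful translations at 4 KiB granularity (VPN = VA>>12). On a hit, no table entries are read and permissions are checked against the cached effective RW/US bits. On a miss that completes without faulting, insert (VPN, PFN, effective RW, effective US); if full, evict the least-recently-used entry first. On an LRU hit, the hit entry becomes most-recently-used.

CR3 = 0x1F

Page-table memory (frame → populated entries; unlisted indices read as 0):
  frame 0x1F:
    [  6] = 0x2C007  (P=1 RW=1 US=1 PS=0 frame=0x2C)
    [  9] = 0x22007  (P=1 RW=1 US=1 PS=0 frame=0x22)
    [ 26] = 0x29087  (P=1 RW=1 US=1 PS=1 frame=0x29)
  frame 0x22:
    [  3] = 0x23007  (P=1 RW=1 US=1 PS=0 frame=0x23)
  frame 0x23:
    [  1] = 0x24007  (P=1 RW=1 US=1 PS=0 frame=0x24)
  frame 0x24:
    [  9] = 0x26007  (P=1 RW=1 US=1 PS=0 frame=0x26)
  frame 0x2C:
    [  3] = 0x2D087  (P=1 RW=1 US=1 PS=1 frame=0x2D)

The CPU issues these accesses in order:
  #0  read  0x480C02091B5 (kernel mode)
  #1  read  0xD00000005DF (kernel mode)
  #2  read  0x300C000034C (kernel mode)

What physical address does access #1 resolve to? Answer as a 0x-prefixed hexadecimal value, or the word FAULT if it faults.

Trace:
#0 VA=0x480C02091B5 (r,kernel):
  lvl0: tbl 0x1F, slot 9 ⇒ 0x22007 (P1/RW1/US1/PS0)
  lvl1: tbl 0x22, slot 3 ⇒ 0x23007 (P1/RW1/US1/PS0)
  lvl2: tbl 0x23, slot 1 ⇒ 0x24007 (P1/RW1/US1/PS0)
  lvl3: tbl 0x24, slot 9 ⇒ 0x26007 (P1/RW1/US1/PS0)
  ✓ 0x261B5  — 4 lookups
#1 VA=0xD00000005DF (r,kernel):
  lvl0: tbl 0x1F, slot 26 ⇒ 0x29087 (P1/RW1/US1/PS1)
  ✓ 0x295DF (huge @L0)  — 1 lookups
#2 VA=0x300C000034C (r,kernel):
  lvl0: tbl 0x1F, slot 6 ⇒ 0x2C007 (P1/RW1/US1/PS0)
  lvl1: tbl 0x2C, slot 3 ⇒ 0x2D087 (P1/RW1/US1/PS1)
  ✓ 0x2D34C (huge @L1)  — 2 lookups

Access #1 PA: 0x295DF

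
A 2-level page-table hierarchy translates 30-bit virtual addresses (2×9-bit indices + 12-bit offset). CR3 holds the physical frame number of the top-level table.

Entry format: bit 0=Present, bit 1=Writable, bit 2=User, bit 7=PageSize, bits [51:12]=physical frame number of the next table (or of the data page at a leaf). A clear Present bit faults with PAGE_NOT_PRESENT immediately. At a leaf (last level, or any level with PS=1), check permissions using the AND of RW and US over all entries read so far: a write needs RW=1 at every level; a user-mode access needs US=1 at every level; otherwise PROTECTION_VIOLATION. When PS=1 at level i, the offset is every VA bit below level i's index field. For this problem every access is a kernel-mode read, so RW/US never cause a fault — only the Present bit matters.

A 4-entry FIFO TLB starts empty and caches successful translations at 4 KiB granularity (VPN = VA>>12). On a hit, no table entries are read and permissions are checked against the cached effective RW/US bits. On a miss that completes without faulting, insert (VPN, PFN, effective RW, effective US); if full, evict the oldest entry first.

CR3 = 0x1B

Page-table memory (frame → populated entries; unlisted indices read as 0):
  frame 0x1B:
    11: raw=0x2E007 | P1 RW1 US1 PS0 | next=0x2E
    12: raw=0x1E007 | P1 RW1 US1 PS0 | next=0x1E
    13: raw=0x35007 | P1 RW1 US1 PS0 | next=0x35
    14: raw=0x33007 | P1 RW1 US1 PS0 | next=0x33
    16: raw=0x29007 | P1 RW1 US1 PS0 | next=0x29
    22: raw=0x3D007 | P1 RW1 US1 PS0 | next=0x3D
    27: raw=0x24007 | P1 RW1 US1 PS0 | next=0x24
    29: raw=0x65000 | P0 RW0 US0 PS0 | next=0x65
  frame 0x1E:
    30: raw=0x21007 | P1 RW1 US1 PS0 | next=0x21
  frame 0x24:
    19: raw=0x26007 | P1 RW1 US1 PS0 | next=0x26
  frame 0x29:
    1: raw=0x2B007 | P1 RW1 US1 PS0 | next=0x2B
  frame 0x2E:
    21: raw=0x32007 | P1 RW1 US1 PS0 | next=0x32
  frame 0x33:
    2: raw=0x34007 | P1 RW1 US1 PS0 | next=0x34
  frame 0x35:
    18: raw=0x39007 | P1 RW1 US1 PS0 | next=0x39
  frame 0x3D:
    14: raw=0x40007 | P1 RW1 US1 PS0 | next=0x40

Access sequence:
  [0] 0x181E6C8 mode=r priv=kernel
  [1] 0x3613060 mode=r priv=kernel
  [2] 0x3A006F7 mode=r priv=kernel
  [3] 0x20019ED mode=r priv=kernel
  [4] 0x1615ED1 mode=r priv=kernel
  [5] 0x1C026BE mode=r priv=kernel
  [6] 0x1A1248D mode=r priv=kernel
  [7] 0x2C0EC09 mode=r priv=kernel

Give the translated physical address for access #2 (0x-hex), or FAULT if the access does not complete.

Walk each access:
#0 VA=0x181E6C8 (r,kernel):
  L0 @0x1B[12] → 0x1E007  P=1,RW=1,US=1,PS=0
  L1 @0x1E[30] → 0x21007  P=1,RW=1,US=1,PS=0
  → PA=0x216C8  (2 entries read)
#1 VA=0x3613060 (r,kernel):
  L0 @0x1B[27] → 0x24007  P=1,RW=1,US=1,PS=0
  L1 @0x24[19] → 0x26007  P=1,RW=1,US=1,PS=0
  → PA=0x26060  (2 entries read)
#2 VA=0x3A006F7 (r,kernel):
  L0 @0x1B[29] → 0x65000  P=0,RW=0,US=0,PS=0
  ⇒ fault: PAGE_NOT_PRESENT  — 1 lookups
#3 VA=0x20019ED (r,kernel):
  L0 @0x1B[16] → 0x29007  P=1,RW=1,US=1,PS=0
  L1 @0x29[1] → 0x2B007  P=1,RW=1,US=1,PS=0
  → PA=0x2B9ED  (2 entries read)
#4 VA=0x1615ED1 (r,kernel):
  L0 @0x1B[11] → 0x2E007  P=1,RW=1,US=1,PS=0
  L1 @0x2E[21] → 0x32007  P=1,RW=1,US=1,PS=0
  → PA=0x32ED1  (2 entries read)
#5 VA=0x1C026BE (r,kernel):
  L0 @0x1B[14] → 0x33007  P=1,RW=1,US=1,PS=0
  L1 @0x33[2] → 0x34007  P=1,RW=1,US=1,PS=0
  → PA=0x346BE  (2 entries read)
#6 VA=0x1A1248D (r,kernel):
  L0 @0x1B[13] → 0x35007  P=1,RW=1,US=1,PS=0
  L1 @0x35[18] → 0x39007  P=1,RW=1,US=1,PS=0
  → PA=0x3948D  (2 entries read)
#7 VA=0x2C0EC09 (r,kernel):
  L0 @0x1B[22] → 0x3D007  P=1,RW=1,US=1,PS=0
  L1 @0x3D[14] → 0x40007  P=1,RW=1,US=1,PS=0
  → PA=0x40C09  (2 entries read)

Access #2 PA: FAULT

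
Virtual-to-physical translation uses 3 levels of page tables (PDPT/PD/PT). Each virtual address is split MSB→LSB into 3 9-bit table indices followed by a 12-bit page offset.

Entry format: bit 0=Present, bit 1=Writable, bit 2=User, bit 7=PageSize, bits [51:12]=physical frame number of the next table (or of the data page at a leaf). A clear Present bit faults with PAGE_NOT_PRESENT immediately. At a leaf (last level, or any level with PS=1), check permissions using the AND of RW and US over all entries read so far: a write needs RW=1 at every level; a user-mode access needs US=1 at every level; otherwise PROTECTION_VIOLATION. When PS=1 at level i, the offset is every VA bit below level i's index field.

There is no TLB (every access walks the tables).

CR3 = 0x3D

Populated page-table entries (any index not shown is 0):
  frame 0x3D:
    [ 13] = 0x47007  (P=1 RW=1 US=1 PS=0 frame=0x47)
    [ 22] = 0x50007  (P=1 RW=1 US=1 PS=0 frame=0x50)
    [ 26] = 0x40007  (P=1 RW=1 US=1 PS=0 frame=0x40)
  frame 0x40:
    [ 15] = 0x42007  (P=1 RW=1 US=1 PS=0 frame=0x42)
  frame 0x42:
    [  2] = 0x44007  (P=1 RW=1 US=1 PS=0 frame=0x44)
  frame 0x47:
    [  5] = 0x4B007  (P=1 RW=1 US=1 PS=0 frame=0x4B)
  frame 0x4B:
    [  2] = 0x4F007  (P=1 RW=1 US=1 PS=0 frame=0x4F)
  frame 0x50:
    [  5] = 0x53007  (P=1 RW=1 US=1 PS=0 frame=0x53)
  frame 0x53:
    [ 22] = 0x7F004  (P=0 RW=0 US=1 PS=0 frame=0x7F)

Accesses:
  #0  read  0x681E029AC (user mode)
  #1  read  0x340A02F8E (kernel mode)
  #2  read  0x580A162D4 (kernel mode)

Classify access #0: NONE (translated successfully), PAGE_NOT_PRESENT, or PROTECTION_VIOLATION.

Per-access translation:
#0 VA=0x681E029AC (r,user):
  L0: frame=0x3D idx=26 entry=0x40007 [P=1 RW=1 US=1 PS=0]
  L1: frame=0x40 idx=15 entry=0x42007 [P=1 RW=1 US=1 PS=0]
  L2: frame=0x42 idx=2 entry=0x44007 [P=1 RW=1 US=1 PS=0]
  ✓ 0x449AC  — 3 lookups
#1 VA=0x340A02F8E (r,kernel):
  L0: frame=0x3D idx=13 entry=0x47007 [P=1 RW=1 US=1 PS=0]
  L1: frame=0x47 idx=5 entry=0x4B007 [P=1 RW=1 US=1 PS=0]
  L2: frame=0x4B idx=2 entry=0x4F007 [P=1 RW=1 US=1 PS=0]
  ✓ 0x4FF8E  — 3 lookups
#2 VA=0x580A162D4 (r,kernel):
  L0: frame=0x3D idx=22 entry=0x50007 [P=1 RW=1 US=1 PS=0]
  L1: frame=0x50 idx=5 entry=0x53007 [P=1 RW=1 US=1 PS=0]
  L2: frame=0x53 idx=22 entry=0x7F004 [P=0 RW=0 US=1 PS=0]
  ✗ PAGE_NOT_PRESENT  [3 reads]

Access #0 fault: NONE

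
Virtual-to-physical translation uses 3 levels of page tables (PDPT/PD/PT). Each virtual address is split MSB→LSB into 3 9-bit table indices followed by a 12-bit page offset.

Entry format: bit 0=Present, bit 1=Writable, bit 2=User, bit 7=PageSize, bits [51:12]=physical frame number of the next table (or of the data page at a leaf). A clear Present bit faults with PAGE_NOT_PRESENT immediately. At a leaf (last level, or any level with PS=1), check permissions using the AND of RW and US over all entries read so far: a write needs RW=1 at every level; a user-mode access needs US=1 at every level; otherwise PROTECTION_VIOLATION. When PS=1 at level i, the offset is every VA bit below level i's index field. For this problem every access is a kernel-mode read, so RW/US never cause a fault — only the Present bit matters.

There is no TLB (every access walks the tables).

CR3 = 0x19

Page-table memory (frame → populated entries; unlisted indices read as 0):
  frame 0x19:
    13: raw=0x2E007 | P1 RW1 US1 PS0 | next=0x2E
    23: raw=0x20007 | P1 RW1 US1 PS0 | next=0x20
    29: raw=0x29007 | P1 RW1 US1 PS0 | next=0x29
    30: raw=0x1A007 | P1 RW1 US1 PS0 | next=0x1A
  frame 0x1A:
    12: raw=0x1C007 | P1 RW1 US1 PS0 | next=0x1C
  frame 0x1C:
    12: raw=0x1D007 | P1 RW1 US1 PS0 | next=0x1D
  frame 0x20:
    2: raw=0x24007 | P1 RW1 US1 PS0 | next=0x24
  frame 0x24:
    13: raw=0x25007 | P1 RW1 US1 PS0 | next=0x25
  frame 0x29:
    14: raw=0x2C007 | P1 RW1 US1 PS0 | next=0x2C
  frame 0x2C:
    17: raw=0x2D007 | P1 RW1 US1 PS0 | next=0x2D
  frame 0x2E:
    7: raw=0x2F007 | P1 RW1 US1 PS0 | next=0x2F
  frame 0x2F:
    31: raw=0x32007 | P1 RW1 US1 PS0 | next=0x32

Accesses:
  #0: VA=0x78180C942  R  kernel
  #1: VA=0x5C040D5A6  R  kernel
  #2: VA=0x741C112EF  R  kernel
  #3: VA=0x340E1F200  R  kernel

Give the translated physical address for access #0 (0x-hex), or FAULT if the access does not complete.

Per-access translation:
#0 VA=0x78180C942 (r,kernel):
  L0 @0x19[30] → 0x1A007  P=1,RW=1,US=1,PS=0
  L1 @0x1A[12] → 0x1C007  P=1,RW=1,US=1,PS=0
  L2 @0x1C[12] → 0x1D007  P=1,RW=1,US=1,PS=0
  ⇒ phys 0x1D942  [3 reads]
#1 VA=0x5C040D5A6 (r,kernel):
  L0 @0x19[23] → 0x20007  P=1,RW=1,US=1,PS=0
  L1 @0x20[2] → 0x24007  P=1,RW=1,US=1,PS=0
  L2 @0x24[13] → 0x25007  P=1,RW=1,US=1,PS=0
  ⇒ phys 0x255A6  [3 reads]
#2 VA=0x741C112EF (r,kernel):
  L0 @0x19[29] → 0x29007  P=1,RW=1,US=1,PS=0
  L1 @0x29[14] → 0x2C007  P=1,RW=1,US=1,PS=0
  L2 @0x2C[17] → 0x2D007  P=1,RW=1,US=1,PS=0
  ⇒ phys 0x2D2EF  [3 reads]
#3 VA=0x340E1F200 (r,kernel):
  L0 @0x19[13] → 0x2E007  P=1,RW=1,US=1,PS=0
  L1 @0x2E[7] → 0x2F007  P=1,RW=1,US=1,PS=0
  L2 @0x2F[31] → 0x32007  P=1,RW=1,US=1,PS=0
  ⇒ phys 0x32200  [3 reads]

Access #0 PA: 0x1D942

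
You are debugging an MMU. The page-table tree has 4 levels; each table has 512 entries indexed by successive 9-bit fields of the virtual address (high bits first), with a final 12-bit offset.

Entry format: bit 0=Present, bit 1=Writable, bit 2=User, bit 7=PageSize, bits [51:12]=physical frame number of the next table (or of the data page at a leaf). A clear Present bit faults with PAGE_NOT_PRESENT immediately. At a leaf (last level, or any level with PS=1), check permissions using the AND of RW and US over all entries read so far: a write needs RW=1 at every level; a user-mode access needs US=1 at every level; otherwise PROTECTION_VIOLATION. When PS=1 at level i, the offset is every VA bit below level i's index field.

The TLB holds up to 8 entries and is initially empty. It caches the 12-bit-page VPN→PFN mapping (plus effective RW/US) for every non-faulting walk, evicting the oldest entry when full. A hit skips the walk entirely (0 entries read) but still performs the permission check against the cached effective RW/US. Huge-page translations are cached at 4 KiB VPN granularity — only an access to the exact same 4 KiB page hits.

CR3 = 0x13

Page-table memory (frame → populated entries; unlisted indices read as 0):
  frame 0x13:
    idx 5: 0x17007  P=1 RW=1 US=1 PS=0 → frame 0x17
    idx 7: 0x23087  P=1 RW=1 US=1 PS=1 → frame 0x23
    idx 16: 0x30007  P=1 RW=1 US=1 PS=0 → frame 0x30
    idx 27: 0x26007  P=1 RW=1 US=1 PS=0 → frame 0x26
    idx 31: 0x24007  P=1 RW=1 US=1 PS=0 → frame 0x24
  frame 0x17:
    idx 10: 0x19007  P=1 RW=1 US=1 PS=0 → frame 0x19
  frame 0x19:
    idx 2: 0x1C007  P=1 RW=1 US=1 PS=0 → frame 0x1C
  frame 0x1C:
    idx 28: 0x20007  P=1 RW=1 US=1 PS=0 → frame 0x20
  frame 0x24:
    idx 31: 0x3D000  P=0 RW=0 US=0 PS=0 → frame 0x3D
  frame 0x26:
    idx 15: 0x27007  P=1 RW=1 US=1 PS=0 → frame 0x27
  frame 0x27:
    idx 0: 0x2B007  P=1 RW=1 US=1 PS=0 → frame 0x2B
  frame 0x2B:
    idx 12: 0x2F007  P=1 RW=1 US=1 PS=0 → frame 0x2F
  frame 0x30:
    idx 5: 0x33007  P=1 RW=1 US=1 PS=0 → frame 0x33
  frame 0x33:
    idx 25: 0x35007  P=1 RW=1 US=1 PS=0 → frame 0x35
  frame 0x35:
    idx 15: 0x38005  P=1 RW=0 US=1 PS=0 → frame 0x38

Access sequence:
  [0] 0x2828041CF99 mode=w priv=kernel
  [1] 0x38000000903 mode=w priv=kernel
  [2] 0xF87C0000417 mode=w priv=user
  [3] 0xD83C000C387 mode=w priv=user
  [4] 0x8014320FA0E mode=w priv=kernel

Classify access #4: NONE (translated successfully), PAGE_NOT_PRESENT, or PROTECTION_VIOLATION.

Per-access translation:
#0 VA=0x2828041CF99 (w,kernel):
  [0] read 0x13 idx=5: raw=0x17007 flags P=1 W=1 U=1 S=0
  [1] read 0x17 idx=10: raw=0x19007 flags P=1 W=1 U=1 S=0
  [2] read 0x19 idx=2: raw=0x1C007 flags P=1 W=1 U=1 S=0
  [3] read 0x1C idx=28: raw=0x20007 flags P=1 W=1 U=1 S=0
  ✓ 0x20F99  — 4 lookups
#1 VA=0x38000000903 (w,kernel):
  [0] read 0x13 idx=7: raw=0x23087 flags P=1 W=1 U=1 S=1
  ✓ 0x23903 (huge @L0)  — 1 lookups
#2 VA=0xF87C0000417 (w,user):
  [0] read 0x13 idx=31: raw=0x24007 flags P=1 W=1 U=1 S=0
  [1] read 0x24 idx=31: raw=0x3D000 flags P=0 W=0 U=0 S=0
  → PAGE_NOT_PRESENT  (2 entries read)
#3 VA=0xD83C000C387 (w,user):
  [0] read 0x13 idx=27: raw=0x26007 flags P=1 W=1 U=1 S=0
  [1] read 0x26 idx=15: raw=0x27007 flags P=1 W=1 U=1 S=0
  [2] read 0x27 idx=0: raw=0x2B007 flags P=1 W=1 U=1 S=0
  [3] read 0x2B idx=12: raw=0x2F007 flags P=1 W=1 U=1 S=0
  ✓ 0x2F387  — 4 lookups
#4 VA=0x8014320FA0E (w,kernel):
  [0] read 0x13 idx=16: raw=0x30007 flags P=1 W=1 U=1 S=0
  [1] read 0x30 idx=5: raw=0x33007 flags P=1 W=1 U=1 S=0
  [2] read 0x33 idx=25: raw=0x35007 flags P=1 W=1 U=1 S=0
  [3] read 0x35 idx=15: raw=0x38005 flags P=1 W=0 U=1 S=0
  → PROTECTION_VIOLATION  (4 entries read)

Access #4 fault: PROTECTION_VIOLATION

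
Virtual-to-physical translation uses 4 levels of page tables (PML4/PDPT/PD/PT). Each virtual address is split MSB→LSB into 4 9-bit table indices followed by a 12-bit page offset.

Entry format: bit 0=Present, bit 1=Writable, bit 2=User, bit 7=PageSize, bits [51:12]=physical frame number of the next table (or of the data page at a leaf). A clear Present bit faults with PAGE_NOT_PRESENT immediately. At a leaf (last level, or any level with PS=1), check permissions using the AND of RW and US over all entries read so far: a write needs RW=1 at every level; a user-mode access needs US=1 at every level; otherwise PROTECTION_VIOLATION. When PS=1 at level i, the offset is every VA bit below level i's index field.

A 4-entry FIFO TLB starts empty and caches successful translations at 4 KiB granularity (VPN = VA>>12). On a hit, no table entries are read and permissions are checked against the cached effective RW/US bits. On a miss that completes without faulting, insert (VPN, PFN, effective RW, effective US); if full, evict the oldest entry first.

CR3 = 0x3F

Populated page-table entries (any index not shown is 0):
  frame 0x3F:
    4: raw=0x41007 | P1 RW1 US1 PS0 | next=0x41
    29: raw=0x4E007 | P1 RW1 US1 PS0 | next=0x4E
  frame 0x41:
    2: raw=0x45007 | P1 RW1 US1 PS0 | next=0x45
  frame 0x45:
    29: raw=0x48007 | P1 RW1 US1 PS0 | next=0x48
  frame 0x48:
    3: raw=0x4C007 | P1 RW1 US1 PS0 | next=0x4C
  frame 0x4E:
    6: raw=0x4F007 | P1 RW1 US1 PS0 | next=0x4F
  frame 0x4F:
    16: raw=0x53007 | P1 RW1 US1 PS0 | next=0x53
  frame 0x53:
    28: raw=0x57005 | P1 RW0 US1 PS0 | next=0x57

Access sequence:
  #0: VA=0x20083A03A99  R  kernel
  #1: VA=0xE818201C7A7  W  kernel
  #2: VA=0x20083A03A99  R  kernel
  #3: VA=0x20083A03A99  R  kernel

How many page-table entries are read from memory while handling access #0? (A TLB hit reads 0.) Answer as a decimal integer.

Trace:
#0 VA=0x20083A03A99 (r,kernel):
  L0 @0x3F[4] → 0x41007  P=1,RW=1,US=1,PS=0
  L1 @0x41[2] → 0x45007  P=1,RW=1,US=1,PS=0
  L2 @0x45[29] → 0x48007  P=1,RW=1,US=1,PS=0
  L3 @0x48[3] → 0x4C007  P=1,RW=1,US=1,PS=0
  → PA=0x4CA99  (4 entries read)
#1 VA=0xE818201C7A7 (w,kernel):
  L0 @0x3F[29] → 0x4E007  P=1,RW=1,US=1,PS=0
  L1 @0x4E[6] → 0x4F007  P=1,RW=1,US=1,PS=0
  L2 @0x4F[16] → 0x53007  P=1,RW=1,US=1,PS=0
  L3 @0x53[28] → 0x57005  P=1,RW=0,US=1,PS=0
  → PROTECTION_VIOLATION  (4 entries read)
#2 VA=0x20083A03A99 (r,kernel):
  TLB hit vpn=0x20083A03 → PA=0x4CA99
#3 VA=0x20083A03A99 (r,kernel):
  TLB hit vpn=0x20083A03 → PA=0x4CA99

Entries read for #0: 4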